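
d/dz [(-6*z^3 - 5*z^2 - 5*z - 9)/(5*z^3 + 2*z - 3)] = (25*z^4 + 26*z^3 + 179*z^2 + 30*z + 33)/(25*z^6 + 20*z^4 - 30*z^3 + 4*z^2 - 12*z + 9)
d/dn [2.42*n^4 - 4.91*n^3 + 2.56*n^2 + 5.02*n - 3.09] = 9.68*n^3 - 14.73*n^2 + 5.12*n + 5.02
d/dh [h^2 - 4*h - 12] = 2*h - 4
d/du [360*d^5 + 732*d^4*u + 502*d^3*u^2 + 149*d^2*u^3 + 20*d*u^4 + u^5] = 732*d^4 + 1004*d^3*u + 447*d^2*u^2 + 80*d*u^3 + 5*u^4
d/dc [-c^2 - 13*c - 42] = -2*c - 13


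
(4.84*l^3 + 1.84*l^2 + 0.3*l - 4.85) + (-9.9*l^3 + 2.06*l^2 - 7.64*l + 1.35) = -5.06*l^3 + 3.9*l^2 - 7.34*l - 3.5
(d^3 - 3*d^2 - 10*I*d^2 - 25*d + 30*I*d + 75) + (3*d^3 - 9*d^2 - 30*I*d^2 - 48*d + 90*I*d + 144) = 4*d^3 - 12*d^2 - 40*I*d^2 - 73*d + 120*I*d + 219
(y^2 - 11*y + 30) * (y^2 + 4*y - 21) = y^4 - 7*y^3 - 35*y^2 + 351*y - 630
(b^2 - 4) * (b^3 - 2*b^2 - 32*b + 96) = b^5 - 2*b^4 - 36*b^3 + 104*b^2 + 128*b - 384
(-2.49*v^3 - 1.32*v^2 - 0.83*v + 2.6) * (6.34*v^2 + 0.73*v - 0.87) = -15.7866*v^5 - 10.1865*v^4 - 4.0595*v^3 + 17.0265*v^2 + 2.6201*v - 2.262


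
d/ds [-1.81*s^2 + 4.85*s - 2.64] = 4.85 - 3.62*s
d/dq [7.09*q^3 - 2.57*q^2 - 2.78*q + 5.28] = 21.27*q^2 - 5.14*q - 2.78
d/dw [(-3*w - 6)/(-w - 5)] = 9/(w + 5)^2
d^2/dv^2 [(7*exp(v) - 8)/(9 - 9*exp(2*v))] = (-7*exp(4*v) + 32*exp(3*v) - 42*exp(2*v) + 32*exp(v) - 7)*exp(v)/(9*(exp(6*v) - 3*exp(4*v) + 3*exp(2*v) - 1))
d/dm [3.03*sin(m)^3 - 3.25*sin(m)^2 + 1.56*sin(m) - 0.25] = (9.09*sin(m)^2 - 6.5*sin(m) + 1.56)*cos(m)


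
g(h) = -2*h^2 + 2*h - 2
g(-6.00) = -86.00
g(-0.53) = -3.62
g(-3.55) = -34.30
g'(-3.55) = 16.20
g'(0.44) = 0.24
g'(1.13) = -2.52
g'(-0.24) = 2.96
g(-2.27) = -16.85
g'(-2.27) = 11.08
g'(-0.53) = 4.12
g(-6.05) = -87.30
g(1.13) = -2.29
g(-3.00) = -26.00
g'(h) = 2 - 4*h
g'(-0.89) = 5.56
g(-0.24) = -2.60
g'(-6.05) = 26.20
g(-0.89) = -5.36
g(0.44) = -1.51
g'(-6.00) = 26.00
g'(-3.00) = 14.00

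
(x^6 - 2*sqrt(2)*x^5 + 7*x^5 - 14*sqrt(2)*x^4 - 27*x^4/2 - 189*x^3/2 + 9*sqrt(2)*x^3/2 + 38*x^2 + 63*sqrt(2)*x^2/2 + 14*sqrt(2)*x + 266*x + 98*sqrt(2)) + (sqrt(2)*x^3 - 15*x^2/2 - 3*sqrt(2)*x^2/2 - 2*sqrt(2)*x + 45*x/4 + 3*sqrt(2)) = x^6 - 2*sqrt(2)*x^5 + 7*x^5 - 14*sqrt(2)*x^4 - 27*x^4/2 - 189*x^3/2 + 11*sqrt(2)*x^3/2 + 61*x^2/2 + 30*sqrt(2)*x^2 + 12*sqrt(2)*x + 1109*x/4 + 101*sqrt(2)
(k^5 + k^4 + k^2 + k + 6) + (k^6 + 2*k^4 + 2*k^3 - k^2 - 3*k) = k^6 + k^5 + 3*k^4 + 2*k^3 - 2*k + 6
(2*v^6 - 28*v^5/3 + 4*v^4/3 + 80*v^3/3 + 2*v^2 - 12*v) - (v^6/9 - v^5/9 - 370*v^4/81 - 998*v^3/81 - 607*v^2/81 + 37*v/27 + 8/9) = 17*v^6/9 - 83*v^5/9 + 478*v^4/81 + 3158*v^3/81 + 769*v^2/81 - 361*v/27 - 8/9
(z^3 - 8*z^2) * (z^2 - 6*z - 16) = z^5 - 14*z^4 + 32*z^3 + 128*z^2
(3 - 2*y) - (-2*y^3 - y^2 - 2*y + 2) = 2*y^3 + y^2 + 1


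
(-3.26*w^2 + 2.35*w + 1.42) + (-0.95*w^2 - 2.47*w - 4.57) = -4.21*w^2 - 0.12*w - 3.15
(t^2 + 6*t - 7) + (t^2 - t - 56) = 2*t^2 + 5*t - 63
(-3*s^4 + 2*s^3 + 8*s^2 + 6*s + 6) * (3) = -9*s^4 + 6*s^3 + 24*s^2 + 18*s + 18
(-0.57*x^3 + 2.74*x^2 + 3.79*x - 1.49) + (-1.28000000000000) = -0.57*x^3 + 2.74*x^2 + 3.79*x - 2.77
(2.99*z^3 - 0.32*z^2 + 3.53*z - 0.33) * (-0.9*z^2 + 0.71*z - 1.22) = -2.691*z^5 + 2.4109*z^4 - 7.052*z^3 + 3.1937*z^2 - 4.5409*z + 0.4026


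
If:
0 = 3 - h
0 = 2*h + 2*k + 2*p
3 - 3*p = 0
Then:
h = 3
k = -4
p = 1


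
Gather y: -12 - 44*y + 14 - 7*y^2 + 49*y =-7*y^2 + 5*y + 2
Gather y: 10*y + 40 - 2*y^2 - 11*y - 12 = -2*y^2 - y + 28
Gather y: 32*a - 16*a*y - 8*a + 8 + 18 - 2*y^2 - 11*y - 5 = 24*a - 2*y^2 + y*(-16*a - 11) + 21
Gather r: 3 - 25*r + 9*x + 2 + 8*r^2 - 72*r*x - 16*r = 8*r^2 + r*(-72*x - 41) + 9*x + 5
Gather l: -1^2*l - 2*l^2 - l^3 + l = -l^3 - 2*l^2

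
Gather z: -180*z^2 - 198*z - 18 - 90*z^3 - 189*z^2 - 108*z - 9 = -90*z^3 - 369*z^2 - 306*z - 27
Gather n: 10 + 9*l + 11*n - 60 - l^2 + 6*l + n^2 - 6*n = -l^2 + 15*l + n^2 + 5*n - 50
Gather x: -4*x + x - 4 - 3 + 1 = -3*x - 6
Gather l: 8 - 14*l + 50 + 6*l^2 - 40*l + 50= 6*l^2 - 54*l + 108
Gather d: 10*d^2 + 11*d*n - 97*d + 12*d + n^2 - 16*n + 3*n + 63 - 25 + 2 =10*d^2 + d*(11*n - 85) + n^2 - 13*n + 40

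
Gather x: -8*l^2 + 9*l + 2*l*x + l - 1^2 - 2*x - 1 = -8*l^2 + 10*l + x*(2*l - 2) - 2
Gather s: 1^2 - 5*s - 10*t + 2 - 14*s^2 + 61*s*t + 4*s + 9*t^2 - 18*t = -14*s^2 + s*(61*t - 1) + 9*t^2 - 28*t + 3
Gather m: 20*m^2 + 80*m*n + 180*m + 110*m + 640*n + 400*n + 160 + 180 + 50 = 20*m^2 + m*(80*n + 290) + 1040*n + 390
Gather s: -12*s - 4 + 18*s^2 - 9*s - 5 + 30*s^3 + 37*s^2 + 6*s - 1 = 30*s^3 + 55*s^2 - 15*s - 10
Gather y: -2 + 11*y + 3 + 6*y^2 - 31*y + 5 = 6*y^2 - 20*y + 6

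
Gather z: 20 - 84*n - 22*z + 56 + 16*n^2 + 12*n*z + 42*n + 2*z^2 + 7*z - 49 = 16*n^2 - 42*n + 2*z^2 + z*(12*n - 15) + 27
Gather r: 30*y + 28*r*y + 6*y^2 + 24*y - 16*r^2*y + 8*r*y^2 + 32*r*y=-16*r^2*y + r*(8*y^2 + 60*y) + 6*y^2 + 54*y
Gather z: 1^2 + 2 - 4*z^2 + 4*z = -4*z^2 + 4*z + 3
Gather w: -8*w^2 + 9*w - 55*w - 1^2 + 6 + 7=-8*w^2 - 46*w + 12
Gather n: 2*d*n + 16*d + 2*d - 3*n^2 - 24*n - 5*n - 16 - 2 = 18*d - 3*n^2 + n*(2*d - 29) - 18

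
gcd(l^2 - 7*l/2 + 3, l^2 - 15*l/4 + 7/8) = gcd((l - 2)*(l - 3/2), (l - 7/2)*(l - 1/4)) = 1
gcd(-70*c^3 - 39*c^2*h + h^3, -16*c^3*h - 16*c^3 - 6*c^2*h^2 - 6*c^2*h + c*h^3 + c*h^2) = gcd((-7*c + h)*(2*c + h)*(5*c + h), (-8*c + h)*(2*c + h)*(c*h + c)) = 2*c + h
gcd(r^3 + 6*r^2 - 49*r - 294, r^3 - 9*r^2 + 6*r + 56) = r - 7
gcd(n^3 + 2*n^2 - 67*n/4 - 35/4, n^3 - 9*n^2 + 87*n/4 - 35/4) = n - 7/2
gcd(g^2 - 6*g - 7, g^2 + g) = g + 1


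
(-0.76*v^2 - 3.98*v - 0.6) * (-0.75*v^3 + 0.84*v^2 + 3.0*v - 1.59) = 0.57*v^5 + 2.3466*v^4 - 5.1732*v^3 - 11.2356*v^2 + 4.5282*v + 0.954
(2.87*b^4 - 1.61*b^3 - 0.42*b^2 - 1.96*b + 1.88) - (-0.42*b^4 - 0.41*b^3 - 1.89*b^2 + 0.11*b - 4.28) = 3.29*b^4 - 1.2*b^3 + 1.47*b^2 - 2.07*b + 6.16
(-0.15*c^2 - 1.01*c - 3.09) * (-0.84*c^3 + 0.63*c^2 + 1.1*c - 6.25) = 0.126*c^5 + 0.7539*c^4 + 1.7943*c^3 - 2.1202*c^2 + 2.9135*c + 19.3125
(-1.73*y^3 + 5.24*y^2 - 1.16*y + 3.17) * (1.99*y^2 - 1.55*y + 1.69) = -3.4427*y^5 + 13.1091*y^4 - 13.3541*y^3 + 16.9619*y^2 - 6.8739*y + 5.3573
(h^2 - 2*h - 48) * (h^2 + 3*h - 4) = h^4 + h^3 - 58*h^2 - 136*h + 192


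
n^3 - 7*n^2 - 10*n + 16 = (n - 8)*(n - 1)*(n + 2)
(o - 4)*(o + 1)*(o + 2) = o^3 - o^2 - 10*o - 8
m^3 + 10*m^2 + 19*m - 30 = (m - 1)*(m + 5)*(m + 6)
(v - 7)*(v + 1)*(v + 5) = v^3 - v^2 - 37*v - 35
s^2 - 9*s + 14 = (s - 7)*(s - 2)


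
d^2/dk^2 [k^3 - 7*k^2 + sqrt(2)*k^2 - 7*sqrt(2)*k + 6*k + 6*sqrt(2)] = 6*k - 14 + 2*sqrt(2)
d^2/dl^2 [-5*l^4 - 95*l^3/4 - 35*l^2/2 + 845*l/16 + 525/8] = -60*l^2 - 285*l/2 - 35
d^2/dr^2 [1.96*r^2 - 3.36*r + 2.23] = 3.92000000000000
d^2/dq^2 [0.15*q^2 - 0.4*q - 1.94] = 0.300000000000000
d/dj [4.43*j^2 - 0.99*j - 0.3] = 8.86*j - 0.99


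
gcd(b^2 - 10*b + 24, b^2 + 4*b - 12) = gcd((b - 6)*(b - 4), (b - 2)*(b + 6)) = 1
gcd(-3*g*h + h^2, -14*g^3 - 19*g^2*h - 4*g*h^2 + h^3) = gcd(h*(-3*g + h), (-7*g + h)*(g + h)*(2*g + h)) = 1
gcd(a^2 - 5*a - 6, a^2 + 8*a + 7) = a + 1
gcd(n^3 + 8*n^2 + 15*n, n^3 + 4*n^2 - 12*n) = n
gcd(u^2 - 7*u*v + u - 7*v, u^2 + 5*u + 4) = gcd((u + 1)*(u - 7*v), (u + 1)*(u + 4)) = u + 1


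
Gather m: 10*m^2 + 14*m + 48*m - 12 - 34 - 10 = 10*m^2 + 62*m - 56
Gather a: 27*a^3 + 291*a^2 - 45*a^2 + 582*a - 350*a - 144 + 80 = 27*a^3 + 246*a^2 + 232*a - 64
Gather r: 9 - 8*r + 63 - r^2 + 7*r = -r^2 - r + 72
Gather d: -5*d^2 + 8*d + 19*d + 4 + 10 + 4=-5*d^2 + 27*d + 18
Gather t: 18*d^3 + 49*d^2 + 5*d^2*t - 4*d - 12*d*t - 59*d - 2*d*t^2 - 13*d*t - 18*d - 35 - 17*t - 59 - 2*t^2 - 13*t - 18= 18*d^3 + 49*d^2 - 81*d + t^2*(-2*d - 2) + t*(5*d^2 - 25*d - 30) - 112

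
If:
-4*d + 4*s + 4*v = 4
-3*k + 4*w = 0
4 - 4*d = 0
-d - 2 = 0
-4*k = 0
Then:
No Solution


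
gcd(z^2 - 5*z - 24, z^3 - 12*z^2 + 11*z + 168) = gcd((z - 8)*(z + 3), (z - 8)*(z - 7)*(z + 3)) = z^2 - 5*z - 24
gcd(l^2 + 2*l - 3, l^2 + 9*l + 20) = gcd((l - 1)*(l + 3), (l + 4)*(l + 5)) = 1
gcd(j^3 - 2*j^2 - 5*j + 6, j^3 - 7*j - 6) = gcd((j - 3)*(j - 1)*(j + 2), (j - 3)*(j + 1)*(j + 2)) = j^2 - j - 6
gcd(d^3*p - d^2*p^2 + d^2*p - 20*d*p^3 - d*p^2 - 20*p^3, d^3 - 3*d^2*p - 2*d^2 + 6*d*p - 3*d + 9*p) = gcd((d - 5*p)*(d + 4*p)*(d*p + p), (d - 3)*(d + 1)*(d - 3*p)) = d + 1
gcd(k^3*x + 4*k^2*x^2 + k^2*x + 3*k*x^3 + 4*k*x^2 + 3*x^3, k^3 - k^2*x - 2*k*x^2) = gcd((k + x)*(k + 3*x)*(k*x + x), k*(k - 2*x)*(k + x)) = k + x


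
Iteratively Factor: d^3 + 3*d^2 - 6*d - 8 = (d + 4)*(d^2 - d - 2) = (d - 2)*(d + 4)*(d + 1)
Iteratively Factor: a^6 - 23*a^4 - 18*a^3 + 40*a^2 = (a)*(a^5 - 23*a^3 - 18*a^2 + 40*a) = a*(a + 4)*(a^4 - 4*a^3 - 7*a^2 + 10*a) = a*(a - 5)*(a + 4)*(a^3 + a^2 - 2*a) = a*(a - 5)*(a - 1)*(a + 4)*(a^2 + 2*a) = a^2*(a - 5)*(a - 1)*(a + 4)*(a + 2)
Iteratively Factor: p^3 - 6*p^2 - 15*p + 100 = (p + 4)*(p^2 - 10*p + 25) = (p - 5)*(p + 4)*(p - 5)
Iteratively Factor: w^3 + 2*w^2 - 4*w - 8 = (w - 2)*(w^2 + 4*w + 4) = (w - 2)*(w + 2)*(w + 2)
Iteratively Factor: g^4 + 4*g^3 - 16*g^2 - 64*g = (g + 4)*(g^3 - 16*g) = (g + 4)^2*(g^2 - 4*g) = g*(g + 4)^2*(g - 4)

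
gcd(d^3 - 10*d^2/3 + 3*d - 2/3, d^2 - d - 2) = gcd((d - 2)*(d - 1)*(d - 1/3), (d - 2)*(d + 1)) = d - 2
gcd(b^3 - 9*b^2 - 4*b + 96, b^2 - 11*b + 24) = b - 8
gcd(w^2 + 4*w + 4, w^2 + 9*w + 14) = w + 2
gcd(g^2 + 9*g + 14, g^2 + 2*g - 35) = g + 7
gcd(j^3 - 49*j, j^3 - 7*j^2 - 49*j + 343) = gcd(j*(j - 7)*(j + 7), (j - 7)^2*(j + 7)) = j^2 - 49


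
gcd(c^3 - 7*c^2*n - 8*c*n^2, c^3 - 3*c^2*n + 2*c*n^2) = c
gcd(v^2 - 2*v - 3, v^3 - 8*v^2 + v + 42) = v - 3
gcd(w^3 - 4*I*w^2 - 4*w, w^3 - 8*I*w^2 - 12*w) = w^2 - 2*I*w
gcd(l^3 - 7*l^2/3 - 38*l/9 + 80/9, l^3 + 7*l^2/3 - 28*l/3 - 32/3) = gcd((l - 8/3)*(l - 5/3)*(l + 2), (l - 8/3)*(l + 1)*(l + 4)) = l - 8/3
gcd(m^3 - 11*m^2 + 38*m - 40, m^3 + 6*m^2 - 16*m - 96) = m - 4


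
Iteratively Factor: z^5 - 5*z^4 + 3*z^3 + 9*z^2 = (z + 1)*(z^4 - 6*z^3 + 9*z^2) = z*(z + 1)*(z^3 - 6*z^2 + 9*z) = z*(z - 3)*(z + 1)*(z^2 - 3*z) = z*(z - 3)^2*(z + 1)*(z)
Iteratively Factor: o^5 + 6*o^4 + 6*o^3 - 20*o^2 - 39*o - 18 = (o + 1)*(o^4 + 5*o^3 + o^2 - 21*o - 18) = (o + 1)*(o + 3)*(o^3 + 2*o^2 - 5*o - 6) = (o + 1)*(o + 3)^2*(o^2 - o - 2) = (o - 2)*(o + 1)*(o + 3)^2*(o + 1)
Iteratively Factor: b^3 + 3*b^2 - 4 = (b + 2)*(b^2 + b - 2) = (b - 1)*(b + 2)*(b + 2)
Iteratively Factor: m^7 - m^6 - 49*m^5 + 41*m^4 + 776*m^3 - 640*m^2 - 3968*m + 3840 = (m + 4)*(m^6 - 5*m^5 - 29*m^4 + 157*m^3 + 148*m^2 - 1232*m + 960) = (m + 4)^2*(m^5 - 9*m^4 + 7*m^3 + 129*m^2 - 368*m + 240) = (m - 1)*(m + 4)^2*(m^4 - 8*m^3 - m^2 + 128*m - 240) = (m - 1)*(m + 4)^3*(m^3 - 12*m^2 + 47*m - 60) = (m - 4)*(m - 1)*(m + 4)^3*(m^2 - 8*m + 15) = (m - 5)*(m - 4)*(m - 1)*(m + 4)^3*(m - 3)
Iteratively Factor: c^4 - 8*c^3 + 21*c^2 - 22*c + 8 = (c - 1)*(c^3 - 7*c^2 + 14*c - 8) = (c - 1)^2*(c^2 - 6*c + 8) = (c - 2)*(c - 1)^2*(c - 4)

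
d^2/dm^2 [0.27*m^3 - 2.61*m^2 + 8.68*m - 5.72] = 1.62*m - 5.22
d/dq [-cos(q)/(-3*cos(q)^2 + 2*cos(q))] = 3*sin(q)/(3*cos(q) - 2)^2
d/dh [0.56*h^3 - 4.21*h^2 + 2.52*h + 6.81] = 1.68*h^2 - 8.42*h + 2.52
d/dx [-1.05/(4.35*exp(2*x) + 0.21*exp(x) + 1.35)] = (9.135*exp(x) + 0.2205)*exp(x)/(4.35*exp(2*x) + 0.21*exp(x) + 1.35)^2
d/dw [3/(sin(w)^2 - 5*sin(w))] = 3*(5 - 2*sin(w))*cos(w)/((sin(w) - 5)^2*sin(w)^2)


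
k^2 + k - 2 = (k - 1)*(k + 2)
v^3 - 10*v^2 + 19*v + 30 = (v - 6)*(v - 5)*(v + 1)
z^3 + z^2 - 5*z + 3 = (z - 1)^2*(z + 3)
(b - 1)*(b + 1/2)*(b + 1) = b^3 + b^2/2 - b - 1/2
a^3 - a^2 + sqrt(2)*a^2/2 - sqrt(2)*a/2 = a*(a - 1)*(a + sqrt(2)/2)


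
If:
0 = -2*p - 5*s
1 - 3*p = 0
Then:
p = 1/3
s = -2/15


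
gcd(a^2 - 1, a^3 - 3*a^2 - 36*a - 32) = a + 1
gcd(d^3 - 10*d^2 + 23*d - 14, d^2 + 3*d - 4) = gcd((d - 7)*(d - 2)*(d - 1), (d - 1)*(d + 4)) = d - 1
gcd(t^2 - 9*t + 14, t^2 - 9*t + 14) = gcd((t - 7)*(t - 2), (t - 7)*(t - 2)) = t^2 - 9*t + 14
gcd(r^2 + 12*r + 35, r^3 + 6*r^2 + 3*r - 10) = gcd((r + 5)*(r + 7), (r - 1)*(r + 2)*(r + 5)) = r + 5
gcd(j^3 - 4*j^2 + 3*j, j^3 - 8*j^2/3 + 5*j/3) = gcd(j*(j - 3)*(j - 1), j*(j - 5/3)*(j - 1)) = j^2 - j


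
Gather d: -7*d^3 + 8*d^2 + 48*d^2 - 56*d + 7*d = -7*d^3 + 56*d^2 - 49*d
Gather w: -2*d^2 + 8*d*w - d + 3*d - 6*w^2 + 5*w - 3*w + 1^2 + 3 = -2*d^2 + 2*d - 6*w^2 + w*(8*d + 2) + 4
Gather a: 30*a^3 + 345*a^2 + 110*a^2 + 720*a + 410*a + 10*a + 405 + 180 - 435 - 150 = 30*a^3 + 455*a^2 + 1140*a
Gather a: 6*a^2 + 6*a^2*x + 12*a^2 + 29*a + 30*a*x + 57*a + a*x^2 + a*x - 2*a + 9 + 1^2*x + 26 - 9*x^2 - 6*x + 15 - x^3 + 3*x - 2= a^2*(6*x + 18) + a*(x^2 + 31*x + 84) - x^3 - 9*x^2 - 2*x + 48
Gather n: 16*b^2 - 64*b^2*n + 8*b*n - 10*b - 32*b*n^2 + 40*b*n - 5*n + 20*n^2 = 16*b^2 - 10*b + n^2*(20 - 32*b) + n*(-64*b^2 + 48*b - 5)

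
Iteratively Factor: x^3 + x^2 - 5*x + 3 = (x + 3)*(x^2 - 2*x + 1) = (x - 1)*(x + 3)*(x - 1)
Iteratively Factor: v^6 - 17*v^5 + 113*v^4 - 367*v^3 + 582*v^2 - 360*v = (v - 3)*(v^5 - 14*v^4 + 71*v^3 - 154*v^2 + 120*v) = (v - 3)*(v - 2)*(v^4 - 12*v^3 + 47*v^2 - 60*v) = (v - 4)*(v - 3)*(v - 2)*(v^3 - 8*v^2 + 15*v) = (v - 5)*(v - 4)*(v - 3)*(v - 2)*(v^2 - 3*v) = (v - 5)*(v - 4)*(v - 3)^2*(v - 2)*(v)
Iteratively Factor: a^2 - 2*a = (a - 2)*(a)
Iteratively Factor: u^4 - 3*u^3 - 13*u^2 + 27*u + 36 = (u - 3)*(u^3 - 13*u - 12) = (u - 3)*(u + 1)*(u^2 - u - 12) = (u - 4)*(u - 3)*(u + 1)*(u + 3)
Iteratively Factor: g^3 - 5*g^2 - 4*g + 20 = (g - 2)*(g^2 - 3*g - 10) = (g - 2)*(g + 2)*(g - 5)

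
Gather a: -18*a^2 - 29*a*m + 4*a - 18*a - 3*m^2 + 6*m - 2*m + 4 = -18*a^2 + a*(-29*m - 14) - 3*m^2 + 4*m + 4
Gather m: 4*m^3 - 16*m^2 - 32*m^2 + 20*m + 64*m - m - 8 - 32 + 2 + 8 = 4*m^3 - 48*m^2 + 83*m - 30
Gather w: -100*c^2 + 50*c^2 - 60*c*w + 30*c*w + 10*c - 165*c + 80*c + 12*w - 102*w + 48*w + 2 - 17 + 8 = -50*c^2 - 75*c + w*(-30*c - 42) - 7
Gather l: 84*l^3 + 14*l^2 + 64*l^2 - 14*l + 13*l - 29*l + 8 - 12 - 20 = 84*l^3 + 78*l^2 - 30*l - 24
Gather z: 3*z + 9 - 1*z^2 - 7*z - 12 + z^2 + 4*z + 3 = 0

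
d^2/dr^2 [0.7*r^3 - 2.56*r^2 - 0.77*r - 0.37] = 4.2*r - 5.12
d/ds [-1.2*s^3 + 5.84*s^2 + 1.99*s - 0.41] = -3.6*s^2 + 11.68*s + 1.99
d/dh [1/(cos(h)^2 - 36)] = 2*sin(h)*cos(h)/(cos(h)^2 - 36)^2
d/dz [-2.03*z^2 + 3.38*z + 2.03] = 3.38 - 4.06*z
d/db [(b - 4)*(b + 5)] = 2*b + 1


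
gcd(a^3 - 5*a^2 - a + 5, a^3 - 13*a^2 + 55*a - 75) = a - 5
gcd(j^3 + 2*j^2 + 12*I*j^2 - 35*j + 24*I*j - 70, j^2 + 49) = j + 7*I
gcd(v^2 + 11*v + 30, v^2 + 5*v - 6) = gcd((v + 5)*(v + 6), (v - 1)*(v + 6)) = v + 6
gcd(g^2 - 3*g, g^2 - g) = g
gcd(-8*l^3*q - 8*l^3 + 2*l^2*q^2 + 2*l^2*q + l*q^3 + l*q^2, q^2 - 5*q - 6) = q + 1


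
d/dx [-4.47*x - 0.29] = -4.47000000000000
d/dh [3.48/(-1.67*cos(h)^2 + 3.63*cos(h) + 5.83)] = (12.6324 - 11.6232*cos(h))*sin(h)/(-1.67*cos(h)^2 + 3.63*cos(h) + 5.83)^2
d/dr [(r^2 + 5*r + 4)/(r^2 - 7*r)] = 4*(-3*r^2 - 2*r + 7)/(r^2*(r^2 - 14*r + 49))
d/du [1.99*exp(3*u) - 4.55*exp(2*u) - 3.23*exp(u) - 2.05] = (5.97*exp(2*u) - 9.1*exp(u) - 3.23)*exp(u)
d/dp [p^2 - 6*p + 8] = 2*p - 6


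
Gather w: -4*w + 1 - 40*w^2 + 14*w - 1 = -40*w^2 + 10*w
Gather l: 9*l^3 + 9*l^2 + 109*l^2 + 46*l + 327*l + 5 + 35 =9*l^3 + 118*l^2 + 373*l + 40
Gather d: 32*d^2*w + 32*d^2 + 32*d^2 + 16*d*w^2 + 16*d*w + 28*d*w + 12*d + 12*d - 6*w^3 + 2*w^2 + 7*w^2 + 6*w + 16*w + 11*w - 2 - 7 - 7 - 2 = d^2*(32*w + 64) + d*(16*w^2 + 44*w + 24) - 6*w^3 + 9*w^2 + 33*w - 18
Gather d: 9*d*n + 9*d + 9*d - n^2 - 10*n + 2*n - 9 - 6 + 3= d*(9*n + 18) - n^2 - 8*n - 12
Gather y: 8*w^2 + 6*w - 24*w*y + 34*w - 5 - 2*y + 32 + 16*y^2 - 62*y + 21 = 8*w^2 + 40*w + 16*y^2 + y*(-24*w - 64) + 48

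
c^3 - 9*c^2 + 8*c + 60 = (c - 6)*(c - 5)*(c + 2)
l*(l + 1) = l^2 + l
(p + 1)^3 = p^3 + 3*p^2 + 3*p + 1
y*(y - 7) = y^2 - 7*y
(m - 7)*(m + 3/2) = m^2 - 11*m/2 - 21/2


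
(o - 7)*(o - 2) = o^2 - 9*o + 14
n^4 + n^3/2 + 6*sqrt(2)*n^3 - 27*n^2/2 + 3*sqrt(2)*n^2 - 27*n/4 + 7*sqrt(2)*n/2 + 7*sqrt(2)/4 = (n + 1/2)*(n - sqrt(2)/2)^2*(n + 7*sqrt(2))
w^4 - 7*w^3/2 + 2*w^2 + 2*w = w*(w - 2)^2*(w + 1/2)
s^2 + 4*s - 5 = (s - 1)*(s + 5)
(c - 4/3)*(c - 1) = c^2 - 7*c/3 + 4/3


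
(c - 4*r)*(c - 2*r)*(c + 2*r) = c^3 - 4*c^2*r - 4*c*r^2 + 16*r^3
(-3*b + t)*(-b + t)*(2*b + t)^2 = 12*b^4 - 4*b^3*t - 9*b^2*t^2 + t^4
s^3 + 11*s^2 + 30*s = s*(s + 5)*(s + 6)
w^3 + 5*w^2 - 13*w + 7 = (w - 1)^2*(w + 7)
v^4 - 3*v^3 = v^3*(v - 3)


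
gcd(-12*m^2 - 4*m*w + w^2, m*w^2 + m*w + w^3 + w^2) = 1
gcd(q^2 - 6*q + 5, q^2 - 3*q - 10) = q - 5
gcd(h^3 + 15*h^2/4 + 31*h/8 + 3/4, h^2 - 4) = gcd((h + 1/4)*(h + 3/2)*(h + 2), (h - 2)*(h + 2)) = h + 2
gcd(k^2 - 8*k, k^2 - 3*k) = k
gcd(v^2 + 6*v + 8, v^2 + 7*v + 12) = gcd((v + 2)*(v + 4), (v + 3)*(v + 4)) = v + 4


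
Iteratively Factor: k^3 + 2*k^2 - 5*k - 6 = (k + 1)*(k^2 + k - 6) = (k - 2)*(k + 1)*(k + 3)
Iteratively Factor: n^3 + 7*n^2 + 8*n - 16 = (n - 1)*(n^2 + 8*n + 16) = (n - 1)*(n + 4)*(n + 4)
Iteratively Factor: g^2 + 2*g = (g + 2)*(g)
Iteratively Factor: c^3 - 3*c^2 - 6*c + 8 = (c - 1)*(c^2 - 2*c - 8) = (c - 1)*(c + 2)*(c - 4)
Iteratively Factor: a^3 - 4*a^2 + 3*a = (a)*(a^2 - 4*a + 3) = a*(a - 1)*(a - 3)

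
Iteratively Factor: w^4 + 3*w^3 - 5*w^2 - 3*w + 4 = (w + 1)*(w^3 + 2*w^2 - 7*w + 4) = (w + 1)*(w + 4)*(w^2 - 2*w + 1) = (w - 1)*(w + 1)*(w + 4)*(w - 1)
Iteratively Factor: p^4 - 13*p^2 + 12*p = (p)*(p^3 - 13*p + 12) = p*(p + 4)*(p^2 - 4*p + 3) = p*(p - 1)*(p + 4)*(p - 3)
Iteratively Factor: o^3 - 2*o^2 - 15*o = (o)*(o^2 - 2*o - 15) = o*(o + 3)*(o - 5)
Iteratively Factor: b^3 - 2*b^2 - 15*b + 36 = (b + 4)*(b^2 - 6*b + 9) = (b - 3)*(b + 4)*(b - 3)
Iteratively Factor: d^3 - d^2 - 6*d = (d - 3)*(d^2 + 2*d) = (d - 3)*(d + 2)*(d)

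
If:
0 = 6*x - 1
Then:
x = 1/6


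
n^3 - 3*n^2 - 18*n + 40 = (n - 5)*(n - 2)*(n + 4)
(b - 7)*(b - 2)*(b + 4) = b^3 - 5*b^2 - 22*b + 56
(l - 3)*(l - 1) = l^2 - 4*l + 3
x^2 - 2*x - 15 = (x - 5)*(x + 3)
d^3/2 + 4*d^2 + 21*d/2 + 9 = (d/2 + 1)*(d + 3)^2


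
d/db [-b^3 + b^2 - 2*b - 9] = -3*b^2 + 2*b - 2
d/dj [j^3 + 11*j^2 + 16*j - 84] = 3*j^2 + 22*j + 16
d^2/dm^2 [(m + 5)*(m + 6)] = 2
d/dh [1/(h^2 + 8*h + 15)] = 2*(-h - 4)/(h^2 + 8*h + 15)^2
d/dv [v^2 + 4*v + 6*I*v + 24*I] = 2*v + 4 + 6*I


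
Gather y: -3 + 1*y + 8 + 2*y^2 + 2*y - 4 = 2*y^2 + 3*y + 1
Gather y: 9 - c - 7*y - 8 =-c - 7*y + 1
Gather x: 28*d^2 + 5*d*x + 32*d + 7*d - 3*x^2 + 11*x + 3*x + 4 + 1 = 28*d^2 + 39*d - 3*x^2 + x*(5*d + 14) + 5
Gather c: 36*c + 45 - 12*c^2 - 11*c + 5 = -12*c^2 + 25*c + 50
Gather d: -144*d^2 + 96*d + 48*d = -144*d^2 + 144*d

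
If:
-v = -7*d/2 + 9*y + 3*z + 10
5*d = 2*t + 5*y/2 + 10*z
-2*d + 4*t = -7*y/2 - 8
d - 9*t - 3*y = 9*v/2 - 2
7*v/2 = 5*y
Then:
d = 15503/2750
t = 367/550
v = 68/275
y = 238/1375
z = 1321/500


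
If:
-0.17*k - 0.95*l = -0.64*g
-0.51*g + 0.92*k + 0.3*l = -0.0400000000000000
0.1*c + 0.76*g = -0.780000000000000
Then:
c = -12.4572794264091*l - 7.69707229635531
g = 1.63911571400119*l - 0.0135431189006174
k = 0.582553276239793*l - 0.0509858593905596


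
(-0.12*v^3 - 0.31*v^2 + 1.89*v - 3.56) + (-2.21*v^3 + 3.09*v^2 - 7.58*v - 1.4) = -2.33*v^3 + 2.78*v^2 - 5.69*v - 4.96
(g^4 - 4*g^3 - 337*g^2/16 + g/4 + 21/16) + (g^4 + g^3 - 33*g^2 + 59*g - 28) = 2*g^4 - 3*g^3 - 865*g^2/16 + 237*g/4 - 427/16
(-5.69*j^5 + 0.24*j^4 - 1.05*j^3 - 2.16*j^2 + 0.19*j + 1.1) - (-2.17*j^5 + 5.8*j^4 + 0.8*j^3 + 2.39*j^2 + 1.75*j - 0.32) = -3.52*j^5 - 5.56*j^4 - 1.85*j^3 - 4.55*j^2 - 1.56*j + 1.42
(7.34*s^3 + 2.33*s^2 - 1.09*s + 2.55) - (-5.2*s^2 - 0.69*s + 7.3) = 7.34*s^3 + 7.53*s^2 - 0.4*s - 4.75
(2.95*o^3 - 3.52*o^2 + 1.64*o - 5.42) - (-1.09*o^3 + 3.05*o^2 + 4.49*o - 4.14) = 4.04*o^3 - 6.57*o^2 - 2.85*o - 1.28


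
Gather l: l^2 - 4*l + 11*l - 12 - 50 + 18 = l^2 + 7*l - 44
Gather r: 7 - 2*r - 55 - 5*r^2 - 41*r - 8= -5*r^2 - 43*r - 56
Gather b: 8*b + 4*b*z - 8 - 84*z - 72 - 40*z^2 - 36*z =b*(4*z + 8) - 40*z^2 - 120*z - 80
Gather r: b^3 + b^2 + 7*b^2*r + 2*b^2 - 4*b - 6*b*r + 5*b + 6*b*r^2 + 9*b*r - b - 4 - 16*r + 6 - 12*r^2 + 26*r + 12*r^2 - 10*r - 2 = b^3 + 3*b^2 + 6*b*r^2 + r*(7*b^2 + 3*b)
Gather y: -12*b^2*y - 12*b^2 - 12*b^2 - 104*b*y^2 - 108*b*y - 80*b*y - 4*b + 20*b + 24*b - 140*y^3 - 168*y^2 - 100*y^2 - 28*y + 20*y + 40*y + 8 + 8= -24*b^2 + 40*b - 140*y^3 + y^2*(-104*b - 268) + y*(-12*b^2 - 188*b + 32) + 16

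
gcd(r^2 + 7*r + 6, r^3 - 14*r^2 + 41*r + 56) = r + 1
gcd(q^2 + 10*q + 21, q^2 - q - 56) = q + 7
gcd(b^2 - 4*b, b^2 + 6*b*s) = b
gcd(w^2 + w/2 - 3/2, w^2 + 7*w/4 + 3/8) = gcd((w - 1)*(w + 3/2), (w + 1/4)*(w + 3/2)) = w + 3/2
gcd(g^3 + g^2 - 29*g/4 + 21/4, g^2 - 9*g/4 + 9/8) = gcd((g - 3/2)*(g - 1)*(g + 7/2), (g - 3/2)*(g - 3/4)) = g - 3/2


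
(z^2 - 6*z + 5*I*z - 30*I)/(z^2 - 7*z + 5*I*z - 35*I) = (z - 6)/(z - 7)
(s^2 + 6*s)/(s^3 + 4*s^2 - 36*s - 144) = s/(s^2 - 2*s - 24)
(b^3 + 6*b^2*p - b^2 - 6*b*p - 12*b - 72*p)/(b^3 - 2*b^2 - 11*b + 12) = (b + 6*p)/(b - 1)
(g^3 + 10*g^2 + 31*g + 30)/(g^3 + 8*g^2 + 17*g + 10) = (g + 3)/(g + 1)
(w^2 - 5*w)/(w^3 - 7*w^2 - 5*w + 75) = w/(w^2 - 2*w - 15)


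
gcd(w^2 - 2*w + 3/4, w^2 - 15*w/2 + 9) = w - 3/2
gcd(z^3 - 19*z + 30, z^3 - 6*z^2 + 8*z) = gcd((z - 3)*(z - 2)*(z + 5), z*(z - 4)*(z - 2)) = z - 2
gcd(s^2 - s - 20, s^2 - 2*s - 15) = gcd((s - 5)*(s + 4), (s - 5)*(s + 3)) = s - 5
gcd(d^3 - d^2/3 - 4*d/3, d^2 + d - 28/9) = d - 4/3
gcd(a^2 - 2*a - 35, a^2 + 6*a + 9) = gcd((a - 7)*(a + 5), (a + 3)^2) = 1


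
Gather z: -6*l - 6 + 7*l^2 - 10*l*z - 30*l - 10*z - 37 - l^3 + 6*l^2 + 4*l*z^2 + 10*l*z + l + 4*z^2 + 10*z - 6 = -l^3 + 13*l^2 - 35*l + z^2*(4*l + 4) - 49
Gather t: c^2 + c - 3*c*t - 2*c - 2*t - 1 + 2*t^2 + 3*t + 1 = c^2 - c + 2*t^2 + t*(1 - 3*c)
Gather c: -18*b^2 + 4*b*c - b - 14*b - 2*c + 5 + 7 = -18*b^2 - 15*b + c*(4*b - 2) + 12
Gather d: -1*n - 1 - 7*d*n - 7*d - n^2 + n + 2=d*(-7*n - 7) - n^2 + 1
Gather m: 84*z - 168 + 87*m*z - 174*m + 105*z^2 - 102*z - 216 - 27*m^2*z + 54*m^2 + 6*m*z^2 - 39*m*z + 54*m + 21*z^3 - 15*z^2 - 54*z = m^2*(54 - 27*z) + m*(6*z^2 + 48*z - 120) + 21*z^3 + 90*z^2 - 72*z - 384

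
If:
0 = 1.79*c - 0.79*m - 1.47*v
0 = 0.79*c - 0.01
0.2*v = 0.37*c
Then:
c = 0.01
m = -0.01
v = 0.02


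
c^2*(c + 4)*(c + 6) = c^4 + 10*c^3 + 24*c^2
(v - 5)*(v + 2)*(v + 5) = v^3 + 2*v^2 - 25*v - 50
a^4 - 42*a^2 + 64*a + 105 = (a - 5)*(a - 3)*(a + 1)*(a + 7)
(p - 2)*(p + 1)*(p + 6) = p^3 + 5*p^2 - 8*p - 12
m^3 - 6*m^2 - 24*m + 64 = (m - 8)*(m - 2)*(m + 4)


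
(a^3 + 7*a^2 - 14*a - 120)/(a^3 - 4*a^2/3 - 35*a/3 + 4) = 3*(a^2 + 11*a + 30)/(3*a^2 + 8*a - 3)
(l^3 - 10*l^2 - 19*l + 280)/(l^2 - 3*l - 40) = l - 7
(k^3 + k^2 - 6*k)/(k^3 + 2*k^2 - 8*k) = (k + 3)/(k + 4)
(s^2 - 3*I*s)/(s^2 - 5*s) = (s - 3*I)/(s - 5)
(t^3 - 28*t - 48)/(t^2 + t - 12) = (t^2 - 4*t - 12)/(t - 3)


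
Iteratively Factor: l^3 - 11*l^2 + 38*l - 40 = (l - 5)*(l^2 - 6*l + 8) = (l - 5)*(l - 4)*(l - 2)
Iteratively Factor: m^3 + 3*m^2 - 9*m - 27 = (m + 3)*(m^2 - 9) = (m - 3)*(m + 3)*(m + 3)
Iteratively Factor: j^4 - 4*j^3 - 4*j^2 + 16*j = (j - 4)*(j^3 - 4*j) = j*(j - 4)*(j^2 - 4) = j*(j - 4)*(j + 2)*(j - 2)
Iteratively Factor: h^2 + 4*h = (h)*(h + 4)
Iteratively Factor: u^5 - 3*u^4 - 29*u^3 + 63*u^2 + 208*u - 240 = (u + 3)*(u^4 - 6*u^3 - 11*u^2 + 96*u - 80) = (u - 5)*(u + 3)*(u^3 - u^2 - 16*u + 16) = (u - 5)*(u - 1)*(u + 3)*(u^2 - 16) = (u - 5)*(u - 1)*(u + 3)*(u + 4)*(u - 4)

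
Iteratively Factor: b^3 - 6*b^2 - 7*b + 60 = (b + 3)*(b^2 - 9*b + 20) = (b - 4)*(b + 3)*(b - 5)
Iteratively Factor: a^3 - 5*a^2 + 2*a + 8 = (a - 4)*(a^2 - a - 2) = (a - 4)*(a + 1)*(a - 2)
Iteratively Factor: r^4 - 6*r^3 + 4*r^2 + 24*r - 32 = (r - 2)*(r^3 - 4*r^2 - 4*r + 16) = (r - 2)^2*(r^2 - 2*r - 8) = (r - 4)*(r - 2)^2*(r + 2)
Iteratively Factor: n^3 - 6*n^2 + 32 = (n + 2)*(n^2 - 8*n + 16) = (n - 4)*(n + 2)*(n - 4)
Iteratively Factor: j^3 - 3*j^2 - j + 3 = (j - 3)*(j^2 - 1) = (j - 3)*(j + 1)*(j - 1)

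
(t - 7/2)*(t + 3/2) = t^2 - 2*t - 21/4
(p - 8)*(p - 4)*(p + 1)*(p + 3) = p^4 - 8*p^3 - 13*p^2 + 92*p + 96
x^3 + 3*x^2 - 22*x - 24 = (x - 4)*(x + 1)*(x + 6)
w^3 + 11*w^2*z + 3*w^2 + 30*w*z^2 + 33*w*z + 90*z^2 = (w + 3)*(w + 5*z)*(w + 6*z)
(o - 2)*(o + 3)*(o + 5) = o^3 + 6*o^2 - o - 30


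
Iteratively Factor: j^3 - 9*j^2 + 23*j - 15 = (j - 3)*(j^2 - 6*j + 5) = (j - 3)*(j - 1)*(j - 5)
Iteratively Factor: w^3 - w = (w)*(w^2 - 1) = w*(w - 1)*(w + 1)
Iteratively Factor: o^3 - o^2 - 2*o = (o)*(o^2 - o - 2) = o*(o + 1)*(o - 2)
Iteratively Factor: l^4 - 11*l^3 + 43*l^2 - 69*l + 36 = (l - 3)*(l^3 - 8*l^2 + 19*l - 12) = (l - 3)*(l - 1)*(l^2 - 7*l + 12) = (l - 4)*(l - 3)*(l - 1)*(l - 3)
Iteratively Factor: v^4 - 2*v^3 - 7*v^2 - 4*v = (v - 4)*(v^3 + 2*v^2 + v) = (v - 4)*(v + 1)*(v^2 + v) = v*(v - 4)*(v + 1)*(v + 1)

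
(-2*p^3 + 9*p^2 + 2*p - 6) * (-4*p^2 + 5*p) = 8*p^5 - 46*p^4 + 37*p^3 + 34*p^2 - 30*p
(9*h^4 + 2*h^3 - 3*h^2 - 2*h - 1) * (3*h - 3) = 27*h^5 - 21*h^4 - 15*h^3 + 3*h^2 + 3*h + 3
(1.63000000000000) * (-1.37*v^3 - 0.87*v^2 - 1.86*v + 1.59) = -2.2331*v^3 - 1.4181*v^2 - 3.0318*v + 2.5917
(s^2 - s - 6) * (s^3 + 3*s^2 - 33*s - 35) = s^5 + 2*s^4 - 42*s^3 - 20*s^2 + 233*s + 210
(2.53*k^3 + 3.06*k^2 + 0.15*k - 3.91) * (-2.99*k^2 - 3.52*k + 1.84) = -7.5647*k^5 - 18.055*k^4 - 6.5645*k^3 + 16.7933*k^2 + 14.0392*k - 7.1944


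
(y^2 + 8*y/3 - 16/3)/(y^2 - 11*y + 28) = (3*y^2 + 8*y - 16)/(3*(y^2 - 11*y + 28))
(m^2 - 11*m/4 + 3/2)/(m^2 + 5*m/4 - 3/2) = (m - 2)/(m + 2)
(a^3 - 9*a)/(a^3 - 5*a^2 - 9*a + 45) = a/(a - 5)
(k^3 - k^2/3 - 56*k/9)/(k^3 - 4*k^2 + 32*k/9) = (3*k + 7)/(3*k - 4)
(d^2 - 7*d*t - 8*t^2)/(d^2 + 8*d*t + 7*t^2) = (d - 8*t)/(d + 7*t)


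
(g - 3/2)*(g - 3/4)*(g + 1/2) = g^3 - 7*g^2/4 + 9/16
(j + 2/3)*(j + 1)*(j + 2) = j^3 + 11*j^2/3 + 4*j + 4/3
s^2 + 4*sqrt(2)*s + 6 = (s + sqrt(2))*(s + 3*sqrt(2))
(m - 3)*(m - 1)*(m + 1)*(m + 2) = m^4 - m^3 - 7*m^2 + m + 6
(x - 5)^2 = x^2 - 10*x + 25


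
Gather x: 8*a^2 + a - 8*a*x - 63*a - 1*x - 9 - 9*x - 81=8*a^2 - 62*a + x*(-8*a - 10) - 90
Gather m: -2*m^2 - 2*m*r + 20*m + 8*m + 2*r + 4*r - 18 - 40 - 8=-2*m^2 + m*(28 - 2*r) + 6*r - 66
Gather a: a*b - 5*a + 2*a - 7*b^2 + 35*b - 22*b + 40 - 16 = a*(b - 3) - 7*b^2 + 13*b + 24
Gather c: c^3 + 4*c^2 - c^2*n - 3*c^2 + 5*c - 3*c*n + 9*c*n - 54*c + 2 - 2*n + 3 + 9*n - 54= c^3 + c^2*(1 - n) + c*(6*n - 49) + 7*n - 49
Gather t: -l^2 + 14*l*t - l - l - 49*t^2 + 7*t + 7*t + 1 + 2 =-l^2 - 2*l - 49*t^2 + t*(14*l + 14) + 3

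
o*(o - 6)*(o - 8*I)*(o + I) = o^4 - 6*o^3 - 7*I*o^3 + 8*o^2 + 42*I*o^2 - 48*o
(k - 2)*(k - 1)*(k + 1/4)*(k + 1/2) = k^4 - 9*k^3/4 - k^2/8 + 9*k/8 + 1/4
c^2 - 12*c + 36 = (c - 6)^2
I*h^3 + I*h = h*(h + I)*(I*h + 1)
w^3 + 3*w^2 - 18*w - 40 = (w - 4)*(w + 2)*(w + 5)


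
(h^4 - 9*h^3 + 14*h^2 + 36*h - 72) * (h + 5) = h^5 - 4*h^4 - 31*h^3 + 106*h^2 + 108*h - 360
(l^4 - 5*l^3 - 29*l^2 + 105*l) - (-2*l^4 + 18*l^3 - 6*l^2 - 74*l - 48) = 3*l^4 - 23*l^3 - 23*l^2 + 179*l + 48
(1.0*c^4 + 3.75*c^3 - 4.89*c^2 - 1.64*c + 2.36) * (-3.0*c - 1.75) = -3.0*c^5 - 13.0*c^4 + 8.1075*c^3 + 13.4775*c^2 - 4.21*c - 4.13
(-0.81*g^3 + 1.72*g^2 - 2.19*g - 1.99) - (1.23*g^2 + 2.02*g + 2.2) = -0.81*g^3 + 0.49*g^2 - 4.21*g - 4.19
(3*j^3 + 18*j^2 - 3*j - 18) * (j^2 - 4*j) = 3*j^5 + 6*j^4 - 75*j^3 - 6*j^2 + 72*j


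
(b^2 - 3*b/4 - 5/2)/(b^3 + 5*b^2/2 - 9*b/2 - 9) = (4*b + 5)/(2*(2*b^2 + 9*b + 9))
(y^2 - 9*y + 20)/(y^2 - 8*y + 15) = (y - 4)/(y - 3)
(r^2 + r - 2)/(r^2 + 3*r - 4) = (r + 2)/(r + 4)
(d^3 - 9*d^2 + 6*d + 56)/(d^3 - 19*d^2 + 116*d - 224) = (d + 2)/(d - 8)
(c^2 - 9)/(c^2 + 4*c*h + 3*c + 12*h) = (c - 3)/(c + 4*h)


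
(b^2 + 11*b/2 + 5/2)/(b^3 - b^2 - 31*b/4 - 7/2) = 2*(b + 5)/(2*b^2 - 3*b - 14)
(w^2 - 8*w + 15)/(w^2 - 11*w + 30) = (w - 3)/(w - 6)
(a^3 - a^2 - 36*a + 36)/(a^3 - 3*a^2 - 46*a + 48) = (a - 6)/(a - 8)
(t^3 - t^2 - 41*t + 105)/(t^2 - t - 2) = (-t^3 + t^2 + 41*t - 105)/(-t^2 + t + 2)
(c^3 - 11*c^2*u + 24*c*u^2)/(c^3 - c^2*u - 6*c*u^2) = (c - 8*u)/(c + 2*u)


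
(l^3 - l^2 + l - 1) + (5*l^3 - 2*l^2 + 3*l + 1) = 6*l^3 - 3*l^2 + 4*l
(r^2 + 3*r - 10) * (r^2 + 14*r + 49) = r^4 + 17*r^3 + 81*r^2 + 7*r - 490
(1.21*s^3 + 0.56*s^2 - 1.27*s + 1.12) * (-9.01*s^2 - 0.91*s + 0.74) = -10.9021*s^5 - 6.1467*s^4 + 11.8285*s^3 - 8.5211*s^2 - 1.959*s + 0.8288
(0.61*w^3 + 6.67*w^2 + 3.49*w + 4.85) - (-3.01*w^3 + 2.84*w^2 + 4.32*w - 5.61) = 3.62*w^3 + 3.83*w^2 - 0.83*w + 10.46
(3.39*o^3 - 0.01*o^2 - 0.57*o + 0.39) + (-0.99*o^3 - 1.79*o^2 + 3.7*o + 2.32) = 2.4*o^3 - 1.8*o^2 + 3.13*o + 2.71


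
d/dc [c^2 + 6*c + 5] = 2*c + 6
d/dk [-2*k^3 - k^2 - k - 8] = -6*k^2 - 2*k - 1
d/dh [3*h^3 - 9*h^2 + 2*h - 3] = 9*h^2 - 18*h + 2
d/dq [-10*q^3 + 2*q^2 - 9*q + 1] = -30*q^2 + 4*q - 9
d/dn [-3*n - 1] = -3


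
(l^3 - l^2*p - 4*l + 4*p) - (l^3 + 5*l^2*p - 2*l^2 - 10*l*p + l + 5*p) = -6*l^2*p + 2*l^2 + 10*l*p - 5*l - p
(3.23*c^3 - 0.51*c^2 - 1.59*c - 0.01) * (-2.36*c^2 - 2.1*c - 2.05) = -7.6228*c^5 - 5.5794*c^4 - 1.7981*c^3 + 4.4081*c^2 + 3.2805*c + 0.0205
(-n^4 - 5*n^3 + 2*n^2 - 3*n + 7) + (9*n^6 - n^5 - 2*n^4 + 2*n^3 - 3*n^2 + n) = 9*n^6 - n^5 - 3*n^4 - 3*n^3 - n^2 - 2*n + 7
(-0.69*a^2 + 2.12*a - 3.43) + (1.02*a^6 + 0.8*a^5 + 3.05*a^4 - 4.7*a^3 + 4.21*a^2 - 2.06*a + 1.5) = 1.02*a^6 + 0.8*a^5 + 3.05*a^4 - 4.7*a^3 + 3.52*a^2 + 0.0600000000000001*a - 1.93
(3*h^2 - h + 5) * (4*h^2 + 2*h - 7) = 12*h^4 + 2*h^3 - 3*h^2 + 17*h - 35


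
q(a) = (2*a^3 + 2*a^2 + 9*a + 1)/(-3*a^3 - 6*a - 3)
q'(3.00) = 0.10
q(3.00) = -0.98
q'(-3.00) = -0.05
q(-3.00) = -0.65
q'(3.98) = 0.06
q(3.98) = -0.90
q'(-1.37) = -0.60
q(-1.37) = -0.98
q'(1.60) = 0.11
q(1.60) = -1.15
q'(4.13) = 0.06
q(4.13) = -0.89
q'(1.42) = 0.07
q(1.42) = -1.17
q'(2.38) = 0.13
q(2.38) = -1.05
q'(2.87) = 0.11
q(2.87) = -0.99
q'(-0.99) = -1.55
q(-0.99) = -1.35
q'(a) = (9*a^2 + 6)*(2*a^3 + 2*a^2 + 9*a + 1)/(-3*a^3 - 6*a - 3)^2 + (6*a^2 + 4*a + 9)/(-3*a^3 - 6*a - 3)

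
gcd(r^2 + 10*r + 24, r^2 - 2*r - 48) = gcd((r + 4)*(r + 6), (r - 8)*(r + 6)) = r + 6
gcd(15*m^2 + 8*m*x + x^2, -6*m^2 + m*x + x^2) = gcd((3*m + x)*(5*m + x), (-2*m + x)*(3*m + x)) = 3*m + x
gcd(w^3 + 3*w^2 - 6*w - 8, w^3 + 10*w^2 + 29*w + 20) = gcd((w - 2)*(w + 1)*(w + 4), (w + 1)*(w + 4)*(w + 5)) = w^2 + 5*w + 4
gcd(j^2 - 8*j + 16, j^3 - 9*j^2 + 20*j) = j - 4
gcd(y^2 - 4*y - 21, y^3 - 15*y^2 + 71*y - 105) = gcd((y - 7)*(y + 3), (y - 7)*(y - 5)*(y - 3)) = y - 7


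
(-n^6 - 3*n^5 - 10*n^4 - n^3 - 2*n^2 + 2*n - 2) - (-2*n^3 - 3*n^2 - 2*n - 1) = -n^6 - 3*n^5 - 10*n^4 + n^3 + n^2 + 4*n - 1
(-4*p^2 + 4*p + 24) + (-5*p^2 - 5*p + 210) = -9*p^2 - p + 234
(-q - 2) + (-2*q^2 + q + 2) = -2*q^2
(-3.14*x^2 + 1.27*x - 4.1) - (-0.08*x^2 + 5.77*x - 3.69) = -3.06*x^2 - 4.5*x - 0.41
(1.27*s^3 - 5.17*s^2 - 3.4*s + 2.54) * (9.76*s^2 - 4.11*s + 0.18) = 12.3952*s^5 - 55.6789*s^4 - 11.7067*s^3 + 37.8338*s^2 - 11.0514*s + 0.4572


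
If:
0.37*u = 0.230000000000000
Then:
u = 0.62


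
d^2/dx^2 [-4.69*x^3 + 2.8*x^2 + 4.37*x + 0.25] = 5.6 - 28.14*x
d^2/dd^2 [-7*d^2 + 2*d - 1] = -14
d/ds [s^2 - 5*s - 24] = 2*s - 5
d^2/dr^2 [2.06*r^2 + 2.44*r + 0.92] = 4.12000000000000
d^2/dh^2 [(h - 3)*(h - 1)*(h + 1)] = 6*h - 6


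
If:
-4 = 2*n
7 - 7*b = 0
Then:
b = 1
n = -2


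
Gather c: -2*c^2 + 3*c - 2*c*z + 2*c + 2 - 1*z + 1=-2*c^2 + c*(5 - 2*z) - z + 3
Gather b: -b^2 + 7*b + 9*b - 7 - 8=-b^2 + 16*b - 15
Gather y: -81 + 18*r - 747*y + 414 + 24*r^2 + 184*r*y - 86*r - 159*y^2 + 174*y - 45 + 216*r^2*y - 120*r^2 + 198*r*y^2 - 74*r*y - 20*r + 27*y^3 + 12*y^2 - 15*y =-96*r^2 - 88*r + 27*y^3 + y^2*(198*r - 147) + y*(216*r^2 + 110*r - 588) + 288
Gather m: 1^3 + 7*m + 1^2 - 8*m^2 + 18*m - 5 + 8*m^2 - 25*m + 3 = 0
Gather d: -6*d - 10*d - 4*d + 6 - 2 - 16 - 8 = -20*d - 20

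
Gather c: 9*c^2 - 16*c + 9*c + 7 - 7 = 9*c^2 - 7*c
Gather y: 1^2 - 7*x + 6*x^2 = 6*x^2 - 7*x + 1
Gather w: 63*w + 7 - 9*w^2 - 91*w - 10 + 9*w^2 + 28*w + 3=0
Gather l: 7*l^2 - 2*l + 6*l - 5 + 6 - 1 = 7*l^2 + 4*l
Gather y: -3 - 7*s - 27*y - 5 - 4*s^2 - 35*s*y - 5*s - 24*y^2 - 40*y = -4*s^2 - 12*s - 24*y^2 + y*(-35*s - 67) - 8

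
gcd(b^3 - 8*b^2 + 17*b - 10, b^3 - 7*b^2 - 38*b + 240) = b - 5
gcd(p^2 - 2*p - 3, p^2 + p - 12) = p - 3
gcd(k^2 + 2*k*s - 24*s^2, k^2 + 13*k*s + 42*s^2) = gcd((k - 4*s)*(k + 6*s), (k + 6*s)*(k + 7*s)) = k + 6*s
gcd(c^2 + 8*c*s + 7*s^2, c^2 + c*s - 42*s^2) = c + 7*s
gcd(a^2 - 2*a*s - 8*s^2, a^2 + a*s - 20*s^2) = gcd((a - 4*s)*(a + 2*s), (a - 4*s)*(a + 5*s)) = -a + 4*s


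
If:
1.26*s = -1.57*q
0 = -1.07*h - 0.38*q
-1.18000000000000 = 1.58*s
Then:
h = -0.21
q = 0.60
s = -0.75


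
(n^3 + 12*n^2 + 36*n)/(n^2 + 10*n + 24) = n*(n + 6)/(n + 4)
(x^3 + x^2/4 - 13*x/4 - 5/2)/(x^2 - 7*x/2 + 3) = (4*x^2 + 9*x + 5)/(2*(2*x - 3))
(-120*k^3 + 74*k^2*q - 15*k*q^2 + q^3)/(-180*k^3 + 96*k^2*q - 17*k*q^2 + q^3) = (-4*k + q)/(-6*k + q)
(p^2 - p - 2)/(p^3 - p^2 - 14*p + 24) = (p + 1)/(p^2 + p - 12)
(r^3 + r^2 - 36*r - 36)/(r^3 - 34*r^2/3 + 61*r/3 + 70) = 3*(r^2 + 7*r + 6)/(3*r^2 - 16*r - 35)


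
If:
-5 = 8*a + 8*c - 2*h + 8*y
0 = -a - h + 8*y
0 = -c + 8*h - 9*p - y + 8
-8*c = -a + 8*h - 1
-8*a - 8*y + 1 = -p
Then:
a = 1209/5860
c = -34931/46880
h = 525/586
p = 10271/5860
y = 6459/46880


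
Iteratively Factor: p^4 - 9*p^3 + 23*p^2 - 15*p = (p)*(p^3 - 9*p^2 + 23*p - 15) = p*(p - 3)*(p^2 - 6*p + 5) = p*(p - 3)*(p - 1)*(p - 5)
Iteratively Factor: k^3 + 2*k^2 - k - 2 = (k - 1)*(k^2 + 3*k + 2) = (k - 1)*(k + 1)*(k + 2)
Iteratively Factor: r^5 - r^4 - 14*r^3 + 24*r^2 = (r)*(r^4 - r^3 - 14*r^2 + 24*r) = r*(r - 3)*(r^3 + 2*r^2 - 8*r) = r^2*(r - 3)*(r^2 + 2*r - 8) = r^2*(r - 3)*(r + 4)*(r - 2)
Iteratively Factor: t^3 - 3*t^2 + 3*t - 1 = (t - 1)*(t^2 - 2*t + 1) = (t - 1)^2*(t - 1)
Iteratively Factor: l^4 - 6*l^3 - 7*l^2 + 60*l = (l)*(l^3 - 6*l^2 - 7*l + 60) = l*(l - 5)*(l^2 - l - 12) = l*(l - 5)*(l - 4)*(l + 3)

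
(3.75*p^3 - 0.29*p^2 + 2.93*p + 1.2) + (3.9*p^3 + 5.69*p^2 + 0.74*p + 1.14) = 7.65*p^3 + 5.4*p^2 + 3.67*p + 2.34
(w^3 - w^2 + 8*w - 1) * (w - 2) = w^4 - 3*w^3 + 10*w^2 - 17*w + 2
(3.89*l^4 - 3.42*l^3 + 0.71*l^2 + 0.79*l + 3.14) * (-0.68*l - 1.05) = -2.6452*l^5 - 1.7589*l^4 + 3.1082*l^3 - 1.2827*l^2 - 2.9647*l - 3.297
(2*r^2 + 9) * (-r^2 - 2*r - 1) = -2*r^4 - 4*r^3 - 11*r^2 - 18*r - 9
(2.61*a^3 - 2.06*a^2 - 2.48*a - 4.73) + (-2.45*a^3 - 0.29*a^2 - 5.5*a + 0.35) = 0.16*a^3 - 2.35*a^2 - 7.98*a - 4.38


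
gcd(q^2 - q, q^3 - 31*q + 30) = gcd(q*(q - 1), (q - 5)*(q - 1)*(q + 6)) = q - 1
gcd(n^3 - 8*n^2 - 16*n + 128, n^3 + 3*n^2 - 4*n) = n + 4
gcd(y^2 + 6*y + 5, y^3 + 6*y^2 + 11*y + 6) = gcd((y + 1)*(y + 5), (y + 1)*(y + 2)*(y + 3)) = y + 1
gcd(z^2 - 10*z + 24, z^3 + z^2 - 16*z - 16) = z - 4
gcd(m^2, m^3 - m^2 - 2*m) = m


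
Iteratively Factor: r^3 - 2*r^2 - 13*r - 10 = (r + 1)*(r^2 - 3*r - 10) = (r + 1)*(r + 2)*(r - 5)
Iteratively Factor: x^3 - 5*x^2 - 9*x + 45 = (x - 5)*(x^2 - 9) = (x - 5)*(x + 3)*(x - 3)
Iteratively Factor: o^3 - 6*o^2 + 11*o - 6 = (o - 1)*(o^2 - 5*o + 6) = (o - 3)*(o - 1)*(o - 2)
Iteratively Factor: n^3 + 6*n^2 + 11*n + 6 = (n + 1)*(n^2 + 5*n + 6) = (n + 1)*(n + 2)*(n + 3)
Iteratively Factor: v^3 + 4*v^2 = (v)*(v^2 + 4*v) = v*(v + 4)*(v)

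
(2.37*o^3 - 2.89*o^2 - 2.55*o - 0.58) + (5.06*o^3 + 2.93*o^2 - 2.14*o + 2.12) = 7.43*o^3 + 0.04*o^2 - 4.69*o + 1.54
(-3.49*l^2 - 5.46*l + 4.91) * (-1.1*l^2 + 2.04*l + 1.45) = 3.839*l^4 - 1.1136*l^3 - 21.5999*l^2 + 2.0994*l + 7.1195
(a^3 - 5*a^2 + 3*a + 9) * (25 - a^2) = -a^5 + 5*a^4 + 22*a^3 - 134*a^2 + 75*a + 225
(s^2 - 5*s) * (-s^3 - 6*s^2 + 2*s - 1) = -s^5 - s^4 + 32*s^3 - 11*s^2 + 5*s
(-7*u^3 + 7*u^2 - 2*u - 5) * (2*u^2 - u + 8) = -14*u^5 + 21*u^4 - 67*u^3 + 48*u^2 - 11*u - 40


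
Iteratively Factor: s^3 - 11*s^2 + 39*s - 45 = (s - 3)*(s^2 - 8*s + 15) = (s - 5)*(s - 3)*(s - 3)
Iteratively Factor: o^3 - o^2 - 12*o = (o - 4)*(o^2 + 3*o) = (o - 4)*(o + 3)*(o)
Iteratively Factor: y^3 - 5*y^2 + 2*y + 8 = (y - 4)*(y^2 - y - 2) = (y - 4)*(y + 1)*(y - 2)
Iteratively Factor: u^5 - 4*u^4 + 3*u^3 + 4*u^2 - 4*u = (u - 2)*(u^4 - 2*u^3 - u^2 + 2*u) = u*(u - 2)*(u^3 - 2*u^2 - u + 2) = u*(u - 2)*(u + 1)*(u^2 - 3*u + 2) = u*(u - 2)*(u - 1)*(u + 1)*(u - 2)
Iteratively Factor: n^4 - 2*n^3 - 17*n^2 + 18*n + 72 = (n + 3)*(n^3 - 5*n^2 - 2*n + 24) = (n - 3)*(n + 3)*(n^2 - 2*n - 8) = (n - 4)*(n - 3)*(n + 3)*(n + 2)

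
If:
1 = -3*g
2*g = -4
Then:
No Solution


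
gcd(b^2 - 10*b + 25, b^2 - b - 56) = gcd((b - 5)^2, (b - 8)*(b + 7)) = 1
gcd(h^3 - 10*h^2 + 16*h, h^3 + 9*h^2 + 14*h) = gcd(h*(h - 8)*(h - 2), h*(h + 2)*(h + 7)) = h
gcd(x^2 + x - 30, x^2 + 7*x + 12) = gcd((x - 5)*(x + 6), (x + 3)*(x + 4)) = 1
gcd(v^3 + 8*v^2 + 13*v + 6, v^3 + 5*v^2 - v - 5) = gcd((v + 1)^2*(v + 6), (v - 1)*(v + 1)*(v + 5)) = v + 1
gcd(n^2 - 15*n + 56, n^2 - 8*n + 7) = n - 7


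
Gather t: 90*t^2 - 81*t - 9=90*t^2 - 81*t - 9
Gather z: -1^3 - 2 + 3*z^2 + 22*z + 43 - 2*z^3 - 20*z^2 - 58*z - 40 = -2*z^3 - 17*z^2 - 36*z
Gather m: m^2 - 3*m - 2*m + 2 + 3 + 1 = m^2 - 5*m + 6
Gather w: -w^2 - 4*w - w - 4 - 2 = -w^2 - 5*w - 6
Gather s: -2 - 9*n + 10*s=-9*n + 10*s - 2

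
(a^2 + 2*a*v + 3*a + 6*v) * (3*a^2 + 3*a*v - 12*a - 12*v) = 3*a^4 + 9*a^3*v - 3*a^3 + 6*a^2*v^2 - 9*a^2*v - 36*a^2 - 6*a*v^2 - 108*a*v - 72*v^2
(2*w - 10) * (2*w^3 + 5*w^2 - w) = 4*w^4 - 10*w^3 - 52*w^2 + 10*w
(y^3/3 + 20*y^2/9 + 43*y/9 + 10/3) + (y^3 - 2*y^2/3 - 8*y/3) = 4*y^3/3 + 14*y^2/9 + 19*y/9 + 10/3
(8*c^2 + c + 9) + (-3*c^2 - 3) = 5*c^2 + c + 6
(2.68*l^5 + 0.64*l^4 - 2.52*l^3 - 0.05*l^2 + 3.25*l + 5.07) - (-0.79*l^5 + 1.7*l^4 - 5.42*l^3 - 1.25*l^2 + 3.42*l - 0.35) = 3.47*l^5 - 1.06*l^4 + 2.9*l^3 + 1.2*l^2 - 0.17*l + 5.42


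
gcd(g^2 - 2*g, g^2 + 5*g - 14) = g - 2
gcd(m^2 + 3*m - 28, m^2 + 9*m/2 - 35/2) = m + 7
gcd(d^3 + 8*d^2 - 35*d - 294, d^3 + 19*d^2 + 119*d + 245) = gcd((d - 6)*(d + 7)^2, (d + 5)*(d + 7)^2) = d^2 + 14*d + 49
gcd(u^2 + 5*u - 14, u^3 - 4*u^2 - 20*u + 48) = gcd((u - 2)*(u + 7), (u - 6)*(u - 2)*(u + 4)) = u - 2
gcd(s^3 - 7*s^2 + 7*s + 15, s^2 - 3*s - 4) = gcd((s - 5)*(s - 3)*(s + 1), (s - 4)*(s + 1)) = s + 1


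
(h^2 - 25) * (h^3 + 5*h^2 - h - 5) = h^5 + 5*h^4 - 26*h^3 - 130*h^2 + 25*h + 125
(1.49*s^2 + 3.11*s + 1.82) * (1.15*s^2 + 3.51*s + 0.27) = 1.7135*s^4 + 8.8064*s^3 + 13.4114*s^2 + 7.2279*s + 0.4914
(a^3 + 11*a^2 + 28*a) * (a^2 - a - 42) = a^5 + 10*a^4 - 25*a^3 - 490*a^2 - 1176*a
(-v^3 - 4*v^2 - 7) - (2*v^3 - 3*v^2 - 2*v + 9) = -3*v^3 - v^2 + 2*v - 16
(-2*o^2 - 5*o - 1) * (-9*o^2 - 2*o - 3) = 18*o^4 + 49*o^3 + 25*o^2 + 17*o + 3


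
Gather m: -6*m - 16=-6*m - 16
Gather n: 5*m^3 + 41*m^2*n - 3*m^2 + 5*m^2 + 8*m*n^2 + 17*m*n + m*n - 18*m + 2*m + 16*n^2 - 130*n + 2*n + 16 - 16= 5*m^3 + 2*m^2 - 16*m + n^2*(8*m + 16) + n*(41*m^2 + 18*m - 128)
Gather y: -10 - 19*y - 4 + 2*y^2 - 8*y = 2*y^2 - 27*y - 14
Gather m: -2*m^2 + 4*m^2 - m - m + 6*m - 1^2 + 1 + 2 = 2*m^2 + 4*m + 2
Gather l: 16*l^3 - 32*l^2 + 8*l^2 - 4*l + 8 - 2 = 16*l^3 - 24*l^2 - 4*l + 6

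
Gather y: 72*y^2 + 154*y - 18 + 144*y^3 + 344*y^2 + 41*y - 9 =144*y^3 + 416*y^2 + 195*y - 27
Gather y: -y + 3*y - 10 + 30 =2*y + 20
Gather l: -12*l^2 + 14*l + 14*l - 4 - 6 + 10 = -12*l^2 + 28*l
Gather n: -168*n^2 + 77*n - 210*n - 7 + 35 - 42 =-168*n^2 - 133*n - 14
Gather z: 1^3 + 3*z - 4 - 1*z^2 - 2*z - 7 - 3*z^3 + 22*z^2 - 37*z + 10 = -3*z^3 + 21*z^2 - 36*z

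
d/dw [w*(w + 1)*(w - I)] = 3*w^2 + 2*w*(1 - I) - I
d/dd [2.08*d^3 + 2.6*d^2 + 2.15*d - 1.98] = 6.24*d^2 + 5.2*d + 2.15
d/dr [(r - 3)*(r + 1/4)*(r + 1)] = 3*r^2 - 7*r/2 - 7/2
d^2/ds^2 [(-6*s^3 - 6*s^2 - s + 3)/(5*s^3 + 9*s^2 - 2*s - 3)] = 10*(24*s^6 - 51*s^5 - 81*s^4 + 13*s^3 - 9*s^2 - 54*s + 9)/(125*s^9 + 675*s^8 + 1065*s^7 - 36*s^6 - 1236*s^5 - 441*s^4 + 451*s^3 + 207*s^2 - 54*s - 27)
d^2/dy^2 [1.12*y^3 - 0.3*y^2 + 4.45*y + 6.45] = 6.72*y - 0.6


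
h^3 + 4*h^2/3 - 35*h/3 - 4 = (h - 3)*(h + 1/3)*(h + 4)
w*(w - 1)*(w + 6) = w^3 + 5*w^2 - 6*w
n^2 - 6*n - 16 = (n - 8)*(n + 2)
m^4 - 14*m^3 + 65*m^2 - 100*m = m*(m - 5)^2*(m - 4)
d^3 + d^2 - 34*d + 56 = (d - 4)*(d - 2)*(d + 7)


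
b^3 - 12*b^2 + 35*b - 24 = (b - 8)*(b - 3)*(b - 1)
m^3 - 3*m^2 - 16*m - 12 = (m - 6)*(m + 1)*(m + 2)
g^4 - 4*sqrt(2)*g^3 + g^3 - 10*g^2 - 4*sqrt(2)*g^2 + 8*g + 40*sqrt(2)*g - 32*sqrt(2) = (g - 2)*(g - 1)*(g + 4)*(g - 4*sqrt(2))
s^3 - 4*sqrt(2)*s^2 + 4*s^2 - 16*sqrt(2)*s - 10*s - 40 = (s + 4)*(s - 5*sqrt(2))*(s + sqrt(2))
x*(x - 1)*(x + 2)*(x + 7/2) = x^4 + 9*x^3/2 + 3*x^2/2 - 7*x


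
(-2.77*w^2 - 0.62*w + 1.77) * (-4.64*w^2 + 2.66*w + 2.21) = 12.8528*w^4 - 4.4914*w^3 - 15.9837*w^2 + 3.338*w + 3.9117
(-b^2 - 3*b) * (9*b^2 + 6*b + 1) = -9*b^4 - 33*b^3 - 19*b^2 - 3*b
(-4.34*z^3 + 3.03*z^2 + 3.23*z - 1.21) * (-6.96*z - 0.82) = 30.2064*z^4 - 17.53*z^3 - 24.9654*z^2 + 5.773*z + 0.9922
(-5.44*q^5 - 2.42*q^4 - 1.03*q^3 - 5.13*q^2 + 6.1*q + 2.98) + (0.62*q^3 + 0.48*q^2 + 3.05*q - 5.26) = -5.44*q^5 - 2.42*q^4 - 0.41*q^3 - 4.65*q^2 + 9.15*q - 2.28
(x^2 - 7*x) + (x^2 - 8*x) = 2*x^2 - 15*x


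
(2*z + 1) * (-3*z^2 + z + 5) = -6*z^3 - z^2 + 11*z + 5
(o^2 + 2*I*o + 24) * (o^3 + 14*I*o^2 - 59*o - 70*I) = o^5 + 16*I*o^4 - 63*o^3 + 148*I*o^2 - 1276*o - 1680*I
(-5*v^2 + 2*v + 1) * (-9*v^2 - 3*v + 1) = 45*v^4 - 3*v^3 - 20*v^2 - v + 1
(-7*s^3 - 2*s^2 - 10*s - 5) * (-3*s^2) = 21*s^5 + 6*s^4 + 30*s^3 + 15*s^2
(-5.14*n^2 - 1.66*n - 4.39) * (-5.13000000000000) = 26.3682*n^2 + 8.5158*n + 22.5207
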